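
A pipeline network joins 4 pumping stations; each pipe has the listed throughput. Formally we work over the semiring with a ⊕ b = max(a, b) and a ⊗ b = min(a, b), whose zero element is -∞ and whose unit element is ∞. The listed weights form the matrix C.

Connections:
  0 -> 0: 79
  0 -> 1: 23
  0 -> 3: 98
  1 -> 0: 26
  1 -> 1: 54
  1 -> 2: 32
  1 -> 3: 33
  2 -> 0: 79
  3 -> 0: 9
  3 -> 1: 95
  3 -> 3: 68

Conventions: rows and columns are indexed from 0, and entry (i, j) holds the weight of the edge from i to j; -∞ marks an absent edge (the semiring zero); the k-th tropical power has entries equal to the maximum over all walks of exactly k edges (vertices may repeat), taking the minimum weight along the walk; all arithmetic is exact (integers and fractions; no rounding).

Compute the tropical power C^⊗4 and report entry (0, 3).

C^⊗2:
  [79, 95, 23, 79]
  [32, 54, 32, 33]
  [79, 23, -∞, 79]
  [26, 68, 32, 68]
C^⊗3:
  [79, 79, 32, 79]
  [32, 54, 32, 33]
  [79, 79, 23, 79]
  [32, 68, 32, 68]
C^⊗4:
  [79, 79, 32, 79]
  [32, 54, 32, 33]
  [79, 79, 32, 79]
  [32, 68, 32, 68]
Key observation: the optimum is the walk 0->0->0->0->3, with weight 79 min 79 min 79 min 98 = 79.
Optimal value attained by: walk 0->0->0->0->3.
Answer: (C^⊗4)[0][3] = 79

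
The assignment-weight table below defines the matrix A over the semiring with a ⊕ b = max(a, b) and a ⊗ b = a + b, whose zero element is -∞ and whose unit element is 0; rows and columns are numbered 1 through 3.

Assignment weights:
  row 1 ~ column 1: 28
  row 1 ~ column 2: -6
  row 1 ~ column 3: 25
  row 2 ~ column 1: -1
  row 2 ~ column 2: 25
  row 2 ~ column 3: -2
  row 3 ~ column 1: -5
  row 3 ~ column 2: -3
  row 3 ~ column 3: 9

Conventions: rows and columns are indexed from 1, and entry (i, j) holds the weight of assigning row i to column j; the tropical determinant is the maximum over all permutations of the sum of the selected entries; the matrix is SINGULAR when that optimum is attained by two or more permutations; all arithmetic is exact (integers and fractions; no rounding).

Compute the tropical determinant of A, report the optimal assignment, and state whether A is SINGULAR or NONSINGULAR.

σ = (1, 2, 3): 28 + 25 + 9 = 62
σ = (1, 3, 2): 28 + (-2) + (-3) = 23
σ = (2, 1, 3): (-6) + (-1) + 9 = 2
σ = (2, 3, 1): (-6) + (-2) + (-5) = -13
σ = (3, 1, 2): 25 + (-1) + (-3) = 21
σ = (3, 2, 1): 25 + 25 + (-5) = 45
Optimal value attained by: σ = (1, 2, 3).
Answer: det⊕(A) = 62; verdict: NONSINGULAR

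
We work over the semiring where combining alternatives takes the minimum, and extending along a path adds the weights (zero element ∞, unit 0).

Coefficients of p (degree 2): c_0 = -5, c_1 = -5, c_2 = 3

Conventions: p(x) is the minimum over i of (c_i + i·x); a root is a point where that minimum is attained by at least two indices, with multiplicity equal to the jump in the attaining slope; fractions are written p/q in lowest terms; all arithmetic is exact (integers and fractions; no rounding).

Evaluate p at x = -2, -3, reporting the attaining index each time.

p(-2) = min(-5+0·(-2)=-5, -5+1·(-2)=-7, 3+2·(-2)=-1) = -7 (attained by i=1)
p(-3) = min(-5+0·(-3)=-5, -5+1·(-3)=-8, 3+2·(-3)=-3) = -8 (attained by i=1)
Answer: p(-2) = -7; p(-3) = -8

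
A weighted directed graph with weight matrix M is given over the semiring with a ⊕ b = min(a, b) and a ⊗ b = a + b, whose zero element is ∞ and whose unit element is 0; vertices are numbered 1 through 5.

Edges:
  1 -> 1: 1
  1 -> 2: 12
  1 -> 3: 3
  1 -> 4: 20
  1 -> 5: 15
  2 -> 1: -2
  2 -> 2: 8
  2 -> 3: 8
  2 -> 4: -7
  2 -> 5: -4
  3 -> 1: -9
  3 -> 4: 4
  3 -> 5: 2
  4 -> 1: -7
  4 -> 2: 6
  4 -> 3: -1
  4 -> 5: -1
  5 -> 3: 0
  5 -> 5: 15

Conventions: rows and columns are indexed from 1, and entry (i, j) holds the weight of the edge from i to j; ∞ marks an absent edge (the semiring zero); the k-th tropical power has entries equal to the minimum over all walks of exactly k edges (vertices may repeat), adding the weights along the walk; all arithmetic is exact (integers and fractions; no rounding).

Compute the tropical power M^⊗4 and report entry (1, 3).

M^⊗2:
  [-6, 13, 4, 5, 5]
  [-14, -1, -8, 1, -8]
  [-8, 3, -6, 11, 3]
  [-10, 5, -4, -1, 1]
  [-9, ∞, 15, 4, 2]
M^⊗3:
  [-5, 6, -3, 6, 4]
  [-17, -2, -11, -8, -6]
  [-15, 4, -5, -4, -4]
  [-13, 2, -7, -2, -2]
  [-8, 3, -6, 11, 3]
M^⊗4:
  [-12, 7, -2, -1, -1]
  [-20, -5, -14, -9, -9]
  [-14, -3, -12, -3, -5]
  [-16, -1, -10, -5, -5]
  [-15, 4, -5, -4, -4]
Key observation: the optimum is the walk 1->1->3->1->3, with weight 1 + 3 + (-9) + 3 = -2.
Optimal value attained by: walk 1->1->3->1->3.
Answer: (M^⊗4)[1][3] = -2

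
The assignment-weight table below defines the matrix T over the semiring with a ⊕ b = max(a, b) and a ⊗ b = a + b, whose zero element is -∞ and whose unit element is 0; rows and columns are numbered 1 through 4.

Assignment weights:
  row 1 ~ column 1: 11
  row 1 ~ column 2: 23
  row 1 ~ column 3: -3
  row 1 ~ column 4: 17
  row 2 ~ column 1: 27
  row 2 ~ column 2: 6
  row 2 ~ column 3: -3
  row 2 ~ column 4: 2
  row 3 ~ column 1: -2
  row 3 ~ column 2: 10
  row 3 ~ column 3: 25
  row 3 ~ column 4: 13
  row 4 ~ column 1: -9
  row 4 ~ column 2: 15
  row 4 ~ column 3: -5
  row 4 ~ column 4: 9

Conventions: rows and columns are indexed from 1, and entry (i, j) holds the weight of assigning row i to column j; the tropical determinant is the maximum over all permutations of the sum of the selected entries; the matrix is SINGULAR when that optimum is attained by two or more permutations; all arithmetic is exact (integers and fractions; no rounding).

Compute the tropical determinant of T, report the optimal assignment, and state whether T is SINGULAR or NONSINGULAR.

σ = (1, 2, 3, 4): 11 + 6 + 25 + 9 = 51
σ = (1, 2, 4, 3): 11 + 6 + 13 + (-5) = 25
σ = (1, 3, 2, 4): 11 + (-3) + 10 + 9 = 27
σ = (1, 3, 4, 2): 11 + (-3) + 13 + 15 = 36
σ = (1, 4, 2, 3): 11 + 2 + 10 + (-5) = 18
σ = (1, 4, 3, 2): 11 + 2 + 25 + 15 = 53
σ = (2, 1, 3, 4): 23 + 27 + 25 + 9 = 84
σ = (2, 1, 4, 3): 23 + 27 + 13 + (-5) = 58
σ = (2, 3, 1, 4): 23 + (-3) + (-2) + 9 = 27
σ = (2, 3, 4, 1): 23 + (-3) + 13 + (-9) = 24
σ = (2, 4, 1, 3): 23 + 2 + (-2) + (-5) = 18
σ = (2, 4, 3, 1): 23 + 2 + 25 + (-9) = 41
σ = (3, 1, 2, 4): (-3) + 27 + 10 + 9 = 43
σ = (3, 1, 4, 2): (-3) + 27 + 13 + 15 = 52
σ = (3, 2, 1, 4): (-3) + 6 + (-2) + 9 = 10
σ = (3, 2, 4, 1): (-3) + 6 + 13 + (-9) = 7
σ = (3, 4, 1, 2): (-3) + 2 + (-2) + 15 = 12
σ = (3, 4, 2, 1): (-3) + 2 + 10 + (-9) = 0
σ = (4, 1, 2, 3): 17 + 27 + 10 + (-5) = 49
σ = (4, 1, 3, 2): 17 + 27 + 25 + 15 = 84
σ = (4, 2, 1, 3): 17 + 6 + (-2) + (-5) = 16
σ = (4, 2, 3, 1): 17 + 6 + 25 + (-9) = 39
σ = (4, 3, 1, 2): 17 + (-3) + (-2) + 15 = 27
σ = (4, 3, 2, 1): 17 + (-3) + 10 + (-9) = 15
Optimal value attained by: σ = (2, 1, 3, 4).
Answer: det⊕(T) = 84; verdict: SINGULAR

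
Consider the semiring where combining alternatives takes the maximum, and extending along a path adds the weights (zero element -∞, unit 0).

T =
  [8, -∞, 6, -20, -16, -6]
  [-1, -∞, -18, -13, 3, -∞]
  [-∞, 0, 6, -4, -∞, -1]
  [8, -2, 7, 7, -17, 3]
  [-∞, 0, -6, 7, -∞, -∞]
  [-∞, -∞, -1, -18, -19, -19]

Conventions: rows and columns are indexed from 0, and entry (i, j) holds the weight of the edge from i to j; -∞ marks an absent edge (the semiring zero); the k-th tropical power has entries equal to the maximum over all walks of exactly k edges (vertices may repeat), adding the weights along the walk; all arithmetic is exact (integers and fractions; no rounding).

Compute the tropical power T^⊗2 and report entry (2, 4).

T^⊗2:
  [16, 6, 14, 2, -8, 5]
  [7, 3, 5, 10, -17, -7]
  [4, 6, 12, 3, 3, 5]
  [16, 7, 14, 14, 1, 10]
  [15, 5, 14, 14, 3, 10]
  [-10, -1, 5, -5, -35, -2]
Key observation: the optimum is the walk 2->1->4, with weight 0 + 3 = 3.
Optimal value attained by: walk 2->1->4.
Answer: (T^⊗2)[2][4] = 3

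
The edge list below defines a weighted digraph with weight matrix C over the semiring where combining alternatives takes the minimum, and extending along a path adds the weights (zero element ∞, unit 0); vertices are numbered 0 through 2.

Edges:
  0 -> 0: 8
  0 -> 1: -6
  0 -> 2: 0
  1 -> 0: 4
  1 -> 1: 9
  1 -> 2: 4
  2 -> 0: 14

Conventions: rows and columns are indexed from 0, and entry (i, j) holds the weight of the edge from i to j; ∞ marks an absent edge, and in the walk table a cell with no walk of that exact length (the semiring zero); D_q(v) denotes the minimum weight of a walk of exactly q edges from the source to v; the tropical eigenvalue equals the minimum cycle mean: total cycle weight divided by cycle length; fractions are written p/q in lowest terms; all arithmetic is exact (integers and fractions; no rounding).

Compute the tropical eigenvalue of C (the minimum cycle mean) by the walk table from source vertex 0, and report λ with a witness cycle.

q=0: [0, ∞, ∞]
q=1: [8, -6, 0]
q=2: [-2, 2, -2]
q=3: [6, -8, -2]
Optimal cycle mean attained by: cycle 0->1->0, total (-6) + 4, length 2.
Answer: λ = -1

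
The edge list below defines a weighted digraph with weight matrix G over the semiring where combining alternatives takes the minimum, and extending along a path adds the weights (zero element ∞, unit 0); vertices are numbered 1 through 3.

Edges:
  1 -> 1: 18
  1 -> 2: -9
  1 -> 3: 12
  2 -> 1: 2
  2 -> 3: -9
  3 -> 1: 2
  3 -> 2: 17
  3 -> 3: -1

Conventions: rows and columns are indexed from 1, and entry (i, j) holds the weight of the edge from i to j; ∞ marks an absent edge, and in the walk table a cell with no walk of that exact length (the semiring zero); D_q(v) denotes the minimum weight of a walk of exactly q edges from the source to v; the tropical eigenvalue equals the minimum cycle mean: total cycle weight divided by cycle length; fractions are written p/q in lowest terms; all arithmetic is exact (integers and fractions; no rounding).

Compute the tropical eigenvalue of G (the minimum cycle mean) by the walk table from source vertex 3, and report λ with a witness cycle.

q=0: [∞, ∞, 0]
q=1: [2, 17, -1]
q=2: [1, -7, -2]
q=3: [-5, -8, -16]
Optimal cycle mean attained by: cycle 1->2->3->1, total (-9) + (-9) + 2, length 3.
Answer: λ = -16/3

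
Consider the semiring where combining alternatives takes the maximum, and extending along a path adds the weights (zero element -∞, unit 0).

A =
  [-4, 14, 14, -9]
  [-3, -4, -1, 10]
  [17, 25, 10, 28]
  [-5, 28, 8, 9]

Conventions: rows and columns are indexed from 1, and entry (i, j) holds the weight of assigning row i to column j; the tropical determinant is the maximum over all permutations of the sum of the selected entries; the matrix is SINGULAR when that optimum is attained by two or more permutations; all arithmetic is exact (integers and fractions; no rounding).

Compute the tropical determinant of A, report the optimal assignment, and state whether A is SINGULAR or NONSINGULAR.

σ = (1, 2, 3, 4): (-4) + (-4) + 10 + 9 = 11
σ = (1, 2, 4, 3): (-4) + (-4) + 28 + 8 = 28
σ = (1, 3, 2, 4): (-4) + (-1) + 25 + 9 = 29
σ = (1, 3, 4, 2): (-4) + (-1) + 28 + 28 = 51
σ = (1, 4, 2, 3): (-4) + 10 + 25 + 8 = 39
σ = (1, 4, 3, 2): (-4) + 10 + 10 + 28 = 44
σ = (2, 1, 3, 4): 14 + (-3) + 10 + 9 = 30
σ = (2, 1, 4, 3): 14 + (-3) + 28 + 8 = 47
σ = (2, 3, 1, 4): 14 + (-1) + 17 + 9 = 39
σ = (2, 3, 4, 1): 14 + (-1) + 28 + (-5) = 36
σ = (2, 4, 1, 3): 14 + 10 + 17 + 8 = 49
σ = (2, 4, 3, 1): 14 + 10 + 10 + (-5) = 29
σ = (3, 1, 2, 4): 14 + (-3) + 25 + 9 = 45
σ = (3, 1, 4, 2): 14 + (-3) + 28 + 28 = 67
σ = (3, 2, 1, 4): 14 + (-4) + 17 + 9 = 36
σ = (3, 2, 4, 1): 14 + (-4) + 28 + (-5) = 33
σ = (3, 4, 1, 2): 14 + 10 + 17 + 28 = 69
σ = (3, 4, 2, 1): 14 + 10 + 25 + (-5) = 44
σ = (4, 1, 2, 3): (-9) + (-3) + 25 + 8 = 21
σ = (4, 1, 3, 2): (-9) + (-3) + 10 + 28 = 26
σ = (4, 2, 1, 3): (-9) + (-4) + 17 + 8 = 12
σ = (4, 2, 3, 1): (-9) + (-4) + 10 + (-5) = -8
σ = (4, 3, 1, 2): (-9) + (-1) + 17 + 28 = 35
σ = (4, 3, 2, 1): (-9) + (-1) + 25 + (-5) = 10
Optimal value attained by: σ = (3, 4, 1, 2).
Answer: det⊕(A) = 69; verdict: NONSINGULAR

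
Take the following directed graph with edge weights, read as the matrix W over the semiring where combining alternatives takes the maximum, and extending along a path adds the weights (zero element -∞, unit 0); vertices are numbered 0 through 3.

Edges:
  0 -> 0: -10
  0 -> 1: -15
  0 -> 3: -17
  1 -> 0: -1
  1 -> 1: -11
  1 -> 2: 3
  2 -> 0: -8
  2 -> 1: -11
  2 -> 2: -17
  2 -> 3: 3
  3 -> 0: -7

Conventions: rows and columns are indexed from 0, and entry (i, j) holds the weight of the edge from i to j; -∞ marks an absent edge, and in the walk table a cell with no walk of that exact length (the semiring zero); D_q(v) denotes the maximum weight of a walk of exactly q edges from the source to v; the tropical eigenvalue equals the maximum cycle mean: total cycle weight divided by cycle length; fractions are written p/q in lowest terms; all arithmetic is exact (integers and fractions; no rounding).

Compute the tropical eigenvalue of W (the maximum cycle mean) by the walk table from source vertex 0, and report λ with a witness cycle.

q=0: [0, -∞, -∞, -∞]
q=1: [-10, -15, -∞, -17]
q=2: [-16, -25, -12, -27]
q=3: [-20, -23, -22, -9]
q=4: [-16, -33, -20, -19]
Optimal cycle mean attained by: cycle 0->1->2->3->0, total (-15) + 3 + 3 + (-7), length 4.
Answer: λ = -4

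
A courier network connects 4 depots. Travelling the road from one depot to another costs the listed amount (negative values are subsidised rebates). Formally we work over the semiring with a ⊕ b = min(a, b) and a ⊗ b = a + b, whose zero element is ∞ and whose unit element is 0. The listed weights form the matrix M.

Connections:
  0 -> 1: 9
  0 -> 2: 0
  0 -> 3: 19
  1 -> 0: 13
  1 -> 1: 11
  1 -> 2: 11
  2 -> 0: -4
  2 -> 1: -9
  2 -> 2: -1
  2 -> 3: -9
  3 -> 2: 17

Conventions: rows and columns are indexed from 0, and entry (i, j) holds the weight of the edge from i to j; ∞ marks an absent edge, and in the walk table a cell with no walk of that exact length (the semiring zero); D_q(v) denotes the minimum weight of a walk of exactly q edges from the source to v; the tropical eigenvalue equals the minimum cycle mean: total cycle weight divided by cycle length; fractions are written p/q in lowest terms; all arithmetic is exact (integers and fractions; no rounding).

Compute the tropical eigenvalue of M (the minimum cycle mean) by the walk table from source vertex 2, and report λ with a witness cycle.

q=0: [∞, ∞, 0, ∞]
q=1: [-4, -9, -1, -9]
q=2: [-5, -10, -4, -10]
q=3: [-8, -13, -5, -13]
q=4: [-9, -14, -8, -14]
Optimal cycle mean attained by: cycle 0->2->0, total 0 + (-4), length 2.
Answer: λ = -2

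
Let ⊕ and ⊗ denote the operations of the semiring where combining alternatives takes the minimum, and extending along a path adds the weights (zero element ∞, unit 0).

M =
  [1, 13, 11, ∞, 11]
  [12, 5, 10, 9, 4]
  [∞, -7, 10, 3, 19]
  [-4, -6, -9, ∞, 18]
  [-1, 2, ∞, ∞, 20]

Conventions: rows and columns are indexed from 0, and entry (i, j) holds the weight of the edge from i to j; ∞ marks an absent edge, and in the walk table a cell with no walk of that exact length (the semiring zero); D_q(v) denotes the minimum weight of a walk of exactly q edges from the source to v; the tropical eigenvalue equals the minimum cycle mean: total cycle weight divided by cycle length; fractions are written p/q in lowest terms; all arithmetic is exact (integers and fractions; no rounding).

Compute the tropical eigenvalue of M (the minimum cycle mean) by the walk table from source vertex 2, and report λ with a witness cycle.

q=0: [∞, ∞, 0, ∞, ∞]
q=1: [∞, -7, 10, 3, 19]
q=2: [-1, -3, -6, 2, -3]
q=3: [-4, -13, -7, -3, 1]
q=4: [-7, -14, -12, -4, -9]
q=5: [-10, -19, -13, -9, -10]
Optimal cycle mean attained by: cycle 2->3->2, total 3 + (-9), length 2.
Answer: λ = -3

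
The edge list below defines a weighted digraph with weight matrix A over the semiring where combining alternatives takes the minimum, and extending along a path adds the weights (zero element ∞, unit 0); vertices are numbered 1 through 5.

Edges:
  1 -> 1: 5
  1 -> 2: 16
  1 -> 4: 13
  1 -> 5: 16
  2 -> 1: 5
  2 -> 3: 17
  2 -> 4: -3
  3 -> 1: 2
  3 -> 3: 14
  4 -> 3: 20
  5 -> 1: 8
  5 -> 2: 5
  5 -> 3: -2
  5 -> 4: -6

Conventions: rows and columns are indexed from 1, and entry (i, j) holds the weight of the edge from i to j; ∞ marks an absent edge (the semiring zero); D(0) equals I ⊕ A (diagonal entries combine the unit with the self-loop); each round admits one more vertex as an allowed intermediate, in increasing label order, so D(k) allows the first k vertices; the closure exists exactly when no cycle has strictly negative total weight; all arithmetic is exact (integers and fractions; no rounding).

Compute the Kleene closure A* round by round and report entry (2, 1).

D(0):
  [0, 16, ∞, 13, 16]
  [5, 0, 17, -3, ∞]
  [2, ∞, 0, ∞, ∞]
  [∞, ∞, 20, 0, ∞]
  [8, 5, -2, -6, 0]
D(1):
  [0, 16, ∞, 13, 16]
  [5, 0, 17, -3, 21]
  [2, 18, 0, 15, 18]
  [∞, ∞, 20, 0, ∞]
  [8, 5, -2, -6, 0]
D(2):
  [0, 16, 33, 13, 16]
  [5, 0, 17, -3, 21]
  [2, 18, 0, 15, 18]
  [∞, ∞, 20, 0, ∞]
  [8, 5, -2, -6, 0]
D(3):
  [0, 16, 33, 13, 16]
  [5, 0, 17, -3, 21]
  [2, 18, 0, 15, 18]
  [22, 38, 20, 0, 38]
  [0, 5, -2, -6, 0]
D(4):
  [0, 16, 33, 13, 16]
  [5, 0, 17, -3, 21]
  [2, 18, 0, 15, 18]
  [22, 38, 20, 0, 38]
  [0, 5, -2, -6, 0]
D(5):
  [0, 16, 14, 10, 16]
  [5, 0, 17, -3, 21]
  [2, 18, 0, 12, 18]
  [22, 38, 20, 0, 38]
  [0, 5, -2, -6, 0]
Answer: A*[2][1] = 5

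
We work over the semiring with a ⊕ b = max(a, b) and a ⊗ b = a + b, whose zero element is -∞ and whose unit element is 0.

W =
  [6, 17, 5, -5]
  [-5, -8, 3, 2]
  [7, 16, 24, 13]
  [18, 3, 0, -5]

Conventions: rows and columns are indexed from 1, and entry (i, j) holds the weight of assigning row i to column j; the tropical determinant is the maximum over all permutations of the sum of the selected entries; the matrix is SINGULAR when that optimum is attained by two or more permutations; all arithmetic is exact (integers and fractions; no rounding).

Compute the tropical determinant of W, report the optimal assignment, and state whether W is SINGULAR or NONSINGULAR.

σ = (1, 2, 3, 4): 6 + (-8) + 24 + (-5) = 17
σ = (1, 2, 4, 3): 6 + (-8) + 13 + 0 = 11
σ = (1, 3, 2, 4): 6 + 3 + 16 + (-5) = 20
σ = (1, 3, 4, 2): 6 + 3 + 13 + 3 = 25
σ = (1, 4, 2, 3): 6 + 2 + 16 + 0 = 24
σ = (1, 4, 3, 2): 6 + 2 + 24 + 3 = 35
σ = (2, 1, 3, 4): 17 + (-5) + 24 + (-5) = 31
σ = (2, 1, 4, 3): 17 + (-5) + 13 + 0 = 25
σ = (2, 3, 1, 4): 17 + 3 + 7 + (-5) = 22
σ = (2, 3, 4, 1): 17 + 3 + 13 + 18 = 51
σ = (2, 4, 1, 3): 17 + 2 + 7 + 0 = 26
σ = (2, 4, 3, 1): 17 + 2 + 24 + 18 = 61
σ = (3, 1, 2, 4): 5 + (-5) + 16 + (-5) = 11
σ = (3, 1, 4, 2): 5 + (-5) + 13 + 3 = 16
σ = (3, 2, 1, 4): 5 + (-8) + 7 + (-5) = -1
σ = (3, 2, 4, 1): 5 + (-8) + 13 + 18 = 28
σ = (3, 4, 1, 2): 5 + 2 + 7 + 3 = 17
σ = (3, 4, 2, 1): 5 + 2 + 16 + 18 = 41
σ = (4, 1, 2, 3): (-5) + (-5) + 16 + 0 = 6
σ = (4, 1, 3, 2): (-5) + (-5) + 24 + 3 = 17
σ = (4, 2, 1, 3): (-5) + (-8) + 7 + 0 = -6
σ = (4, 2, 3, 1): (-5) + (-8) + 24 + 18 = 29
σ = (4, 3, 1, 2): (-5) + 3 + 7 + 3 = 8
σ = (4, 3, 2, 1): (-5) + 3 + 16 + 18 = 32
Optimal value attained by: σ = (2, 4, 3, 1).
Answer: det⊕(W) = 61; verdict: NONSINGULAR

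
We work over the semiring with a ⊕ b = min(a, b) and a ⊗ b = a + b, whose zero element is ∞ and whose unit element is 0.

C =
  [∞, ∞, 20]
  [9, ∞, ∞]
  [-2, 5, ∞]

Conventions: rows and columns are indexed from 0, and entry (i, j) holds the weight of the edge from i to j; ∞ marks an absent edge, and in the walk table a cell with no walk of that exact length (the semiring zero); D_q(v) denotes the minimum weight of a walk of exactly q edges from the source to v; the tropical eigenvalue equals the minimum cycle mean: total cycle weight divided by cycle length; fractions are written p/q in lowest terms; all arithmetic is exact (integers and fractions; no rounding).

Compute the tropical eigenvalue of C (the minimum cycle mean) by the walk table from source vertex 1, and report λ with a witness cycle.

q=0: [∞, 0, ∞]
q=1: [9, ∞, ∞]
q=2: [∞, ∞, 29]
q=3: [27, 34, ∞]
Optimal cycle mean attained by: cycle 0->2->0, total 20 + (-2), length 2.
Answer: λ = 9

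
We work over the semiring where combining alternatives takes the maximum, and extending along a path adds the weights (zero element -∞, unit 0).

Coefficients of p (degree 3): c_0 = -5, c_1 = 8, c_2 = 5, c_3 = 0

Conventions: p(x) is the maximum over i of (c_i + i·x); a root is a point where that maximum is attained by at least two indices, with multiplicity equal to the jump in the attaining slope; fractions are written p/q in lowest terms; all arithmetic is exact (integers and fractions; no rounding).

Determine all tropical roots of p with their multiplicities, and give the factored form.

hull edge (i=0, c=-5) to (i=1, c=8): slope 13, span 1
hull edge (i=1, c=8) to (i=2, c=5): slope -3, span 1
hull edge (i=2, c=5) to (i=3, c=0): slope -5, span 1
Factored form: p(x) = 0 ⊗ (x ⊕ (-13)) ⊗ (x ⊕ 3) ⊗ (x ⊕ 5)
Answer: roots = -13 (mult 1), 3 (mult 1), 5 (mult 1)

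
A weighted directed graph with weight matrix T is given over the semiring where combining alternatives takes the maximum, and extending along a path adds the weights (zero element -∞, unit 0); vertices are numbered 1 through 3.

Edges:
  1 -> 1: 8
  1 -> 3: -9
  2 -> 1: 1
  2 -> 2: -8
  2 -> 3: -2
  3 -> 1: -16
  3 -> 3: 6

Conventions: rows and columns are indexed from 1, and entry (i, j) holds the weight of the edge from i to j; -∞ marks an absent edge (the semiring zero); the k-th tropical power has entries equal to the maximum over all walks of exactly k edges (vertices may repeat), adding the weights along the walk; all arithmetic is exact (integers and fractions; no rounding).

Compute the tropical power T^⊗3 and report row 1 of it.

T^⊗2:
  [16, -∞, -1]
  [9, -16, 4]
  [-8, -∞, 12]
T^⊗3:
  [24, -∞, 7]
  [17, -24, 10]
  [0, -∞, 18]
Answer: row 1 of T^⊗3 = [24, -∞, 7]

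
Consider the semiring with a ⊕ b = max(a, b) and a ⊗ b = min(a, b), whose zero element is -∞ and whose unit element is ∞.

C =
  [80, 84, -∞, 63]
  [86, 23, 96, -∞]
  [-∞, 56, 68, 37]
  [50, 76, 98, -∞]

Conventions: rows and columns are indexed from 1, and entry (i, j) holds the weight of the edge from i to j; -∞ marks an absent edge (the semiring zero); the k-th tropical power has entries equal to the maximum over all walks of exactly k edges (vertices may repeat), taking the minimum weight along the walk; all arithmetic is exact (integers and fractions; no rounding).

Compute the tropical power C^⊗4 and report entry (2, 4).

C^⊗2:
  [84, 80, 84, 63]
  [80, 84, 68, 63]
  [56, 56, 68, 37]
  [76, 56, 76, 50]
C^⊗3:
  [80, 84, 80, 63]
  [84, 80, 84, 63]
  [56, 56, 68, 56]
  [76, 76, 68, 63]
C^⊗4:
  [84, 80, 84, 63]
  [80, 84, 80, 63]
  [56, 56, 68, 56]
  [76, 76, 76, 63]
Key observation: the optimum is the walk 2->1->1->1->4, with weight 86 min 80 min 80 min 63 = 63.
Optimal value attained by: walk 2->1->1->1->4.
Answer: (C^⊗4)[2][4] = 63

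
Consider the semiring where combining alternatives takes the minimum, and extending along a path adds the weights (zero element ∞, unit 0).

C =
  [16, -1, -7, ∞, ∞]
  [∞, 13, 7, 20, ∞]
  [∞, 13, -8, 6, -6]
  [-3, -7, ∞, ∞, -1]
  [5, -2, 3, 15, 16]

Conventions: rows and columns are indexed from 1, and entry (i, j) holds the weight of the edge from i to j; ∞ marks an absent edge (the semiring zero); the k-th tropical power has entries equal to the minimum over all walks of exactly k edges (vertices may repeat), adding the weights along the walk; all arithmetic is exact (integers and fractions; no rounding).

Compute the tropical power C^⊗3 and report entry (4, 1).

C^⊗2:
  [32, 6, -15, -1, -13]
  [17, 13, -1, 13, 1]
  [-1, -8, -16, -2, -14]
  [4, -4, -10, 13, 15]
  [12, 4, -5, 9, -3]
C^⊗3:
  [-8, -15, -23, -9, -21]
  [6, -1, -9, 5, -7]
  [-9, -16, -24, -10, -22]
  [10, 3, -18, -4, -16]
  [2, -5, -13, 1, -11]
Key observation: the optimum is the walk 4->2->4->1, with weight (-7) + 20 + (-3) = 10.
Optimal value attained by: walk 4->2->4->1.
Answer: (C^⊗3)[4][1] = 10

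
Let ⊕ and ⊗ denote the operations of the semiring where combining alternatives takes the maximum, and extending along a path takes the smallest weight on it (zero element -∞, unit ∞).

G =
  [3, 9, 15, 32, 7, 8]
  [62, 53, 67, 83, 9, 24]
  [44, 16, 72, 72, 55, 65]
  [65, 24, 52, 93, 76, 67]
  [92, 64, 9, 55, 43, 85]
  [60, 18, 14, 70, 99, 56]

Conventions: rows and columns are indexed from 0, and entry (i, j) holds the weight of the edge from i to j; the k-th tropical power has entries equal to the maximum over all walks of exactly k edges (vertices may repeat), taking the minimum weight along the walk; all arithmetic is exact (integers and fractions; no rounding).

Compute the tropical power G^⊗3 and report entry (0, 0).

G^⊗2:
  [32, 24, 32, 32, 32, 32]
  [65, 53, 67, 83, 76, 67]
  [65, 55, 72, 72, 72, 67]
  [76, 64, 52, 93, 76, 76]
  [62, 53, 64, 70, 85, 56]
  [92, 64, 52, 70, 70, 85]
G^⊗3:
  [32, 32, 32, 32, 32, 32]
  [76, 64, 67, 83, 76, 76]
  [72, 64, 72, 72, 72, 72]
  [76, 64, 64, 93, 76, 76]
  [85, 64, 64, 70, 70, 85]
  [70, 64, 64, 70, 85, 70]
Key observation: the optimum is the walk 0->3->4->0, with weight 32 min 76 min 92 = 32.
Optimal value attained by: walk 0->3->4->0.
Answer: (G^⊗3)[0][0] = 32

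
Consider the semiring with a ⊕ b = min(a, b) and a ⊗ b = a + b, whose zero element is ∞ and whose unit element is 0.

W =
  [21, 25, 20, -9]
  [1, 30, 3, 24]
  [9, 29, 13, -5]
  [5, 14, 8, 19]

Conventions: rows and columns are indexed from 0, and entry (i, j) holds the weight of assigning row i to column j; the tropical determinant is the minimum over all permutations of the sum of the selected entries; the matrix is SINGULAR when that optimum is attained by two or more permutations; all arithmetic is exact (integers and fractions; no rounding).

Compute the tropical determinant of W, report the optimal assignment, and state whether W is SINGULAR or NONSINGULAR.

σ = (0, 1, 2, 3): 21 + 30 + 13 + 19 = 83
σ = (0, 1, 3, 2): 21 + 30 + (-5) + 8 = 54
σ = (0, 2, 1, 3): 21 + 3 + 29 + 19 = 72
σ = (0, 2, 3, 1): 21 + 3 + (-5) + 14 = 33
σ = (0, 3, 1, 2): 21 + 24 + 29 + 8 = 82
σ = (0, 3, 2, 1): 21 + 24 + 13 + 14 = 72
σ = (1, 0, 2, 3): 25 + 1 + 13 + 19 = 58
σ = (1, 0, 3, 2): 25 + 1 + (-5) + 8 = 29
σ = (1, 2, 0, 3): 25 + 3 + 9 + 19 = 56
σ = (1, 2, 3, 0): 25 + 3 + (-5) + 5 = 28
σ = (1, 3, 0, 2): 25 + 24 + 9 + 8 = 66
σ = (1, 3, 2, 0): 25 + 24 + 13 + 5 = 67
σ = (2, 0, 1, 3): 20 + 1 + 29 + 19 = 69
σ = (2, 0, 3, 1): 20 + 1 + (-5) + 14 = 30
σ = (2, 1, 0, 3): 20 + 30 + 9 + 19 = 78
σ = (2, 1, 3, 0): 20 + 30 + (-5) + 5 = 50
σ = (2, 3, 0, 1): 20 + 24 + 9 + 14 = 67
σ = (2, 3, 1, 0): 20 + 24 + 29 + 5 = 78
σ = (3, 0, 1, 2): (-9) + 1 + 29 + 8 = 29
σ = (3, 0, 2, 1): (-9) + 1 + 13 + 14 = 19
σ = (3, 1, 0, 2): (-9) + 30 + 9 + 8 = 38
σ = (3, 1, 2, 0): (-9) + 30 + 13 + 5 = 39
σ = (3, 2, 0, 1): (-9) + 3 + 9 + 14 = 17
σ = (3, 2, 1, 0): (-9) + 3 + 29 + 5 = 28
Optimal value attained by: σ = (3, 2, 0, 1).
Answer: det⊕(W) = 17; verdict: NONSINGULAR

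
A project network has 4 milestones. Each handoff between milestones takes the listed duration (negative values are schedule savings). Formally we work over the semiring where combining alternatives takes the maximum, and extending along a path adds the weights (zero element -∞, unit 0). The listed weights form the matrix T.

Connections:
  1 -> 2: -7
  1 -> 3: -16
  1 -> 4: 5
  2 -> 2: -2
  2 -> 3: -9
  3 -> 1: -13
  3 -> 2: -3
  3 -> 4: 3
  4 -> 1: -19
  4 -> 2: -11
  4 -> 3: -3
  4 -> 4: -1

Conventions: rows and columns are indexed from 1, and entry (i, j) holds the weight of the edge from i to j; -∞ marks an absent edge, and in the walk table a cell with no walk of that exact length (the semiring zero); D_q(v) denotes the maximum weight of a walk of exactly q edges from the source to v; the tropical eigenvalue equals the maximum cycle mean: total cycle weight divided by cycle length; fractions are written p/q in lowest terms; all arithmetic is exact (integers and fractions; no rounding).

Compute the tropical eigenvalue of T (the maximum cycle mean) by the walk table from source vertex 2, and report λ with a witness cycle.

q=0: [-∞, 0, -∞, -∞]
q=1: [-∞, -2, -9, -∞]
q=2: [-22, -4, -11, -6]
q=3: [-24, -6, -9, -7]
q=4: [-22, -8, -10, -6]
Optimal cycle mean attained by: cycle 3->4->3, total 3 + (-3), length 2.
Answer: λ = 0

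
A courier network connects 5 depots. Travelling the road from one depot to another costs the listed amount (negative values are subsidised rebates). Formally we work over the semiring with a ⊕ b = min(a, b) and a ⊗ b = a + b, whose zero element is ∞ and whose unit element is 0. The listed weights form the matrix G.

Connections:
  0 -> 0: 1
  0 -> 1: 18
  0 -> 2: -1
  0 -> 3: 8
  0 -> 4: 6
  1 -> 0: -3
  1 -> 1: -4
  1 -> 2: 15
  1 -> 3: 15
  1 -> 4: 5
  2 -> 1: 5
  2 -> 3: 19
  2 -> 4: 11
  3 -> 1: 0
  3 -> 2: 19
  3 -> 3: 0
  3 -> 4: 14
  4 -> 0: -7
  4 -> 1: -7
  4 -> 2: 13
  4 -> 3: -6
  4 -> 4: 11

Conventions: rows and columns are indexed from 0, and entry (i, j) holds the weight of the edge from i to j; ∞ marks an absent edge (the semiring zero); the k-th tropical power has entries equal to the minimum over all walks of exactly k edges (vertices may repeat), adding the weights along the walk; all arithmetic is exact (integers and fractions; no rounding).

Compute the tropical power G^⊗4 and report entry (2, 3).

G^⊗2:
  [-1, -1, 0, 0, 7]
  [-7, -8, -4, -1, 1]
  [2, 1, 20, 5, 10]
  [-3, -4, 15, 0, 5]
  [-10, -11, -8, -6, -2]
G^⊗3:
  [-4, -5, -2, 0, 4]
  [-11, -12, -8, -5, -3]
  [-2, -3, 1, 4, 6]
  [-7, -8, -4, -1, 1]
  [-14, -15, -11, -8, -6]
G^⊗4:
  [-8, -9, -5, -2, 0]
  [-15, -16, -12, -9, -7]
  [-6, -7, -3, 0, 2]
  [-11, -12, -8, -5, -3]
  [-18, -19, -15, -12, -10]
Key observation: the optimum is the walk 2->1->1->4->3, with weight 5 + (-4) + 5 + (-6) = 0.
Optimal value attained by: walk 2->1->1->4->3.
Answer: (G^⊗4)[2][3] = 0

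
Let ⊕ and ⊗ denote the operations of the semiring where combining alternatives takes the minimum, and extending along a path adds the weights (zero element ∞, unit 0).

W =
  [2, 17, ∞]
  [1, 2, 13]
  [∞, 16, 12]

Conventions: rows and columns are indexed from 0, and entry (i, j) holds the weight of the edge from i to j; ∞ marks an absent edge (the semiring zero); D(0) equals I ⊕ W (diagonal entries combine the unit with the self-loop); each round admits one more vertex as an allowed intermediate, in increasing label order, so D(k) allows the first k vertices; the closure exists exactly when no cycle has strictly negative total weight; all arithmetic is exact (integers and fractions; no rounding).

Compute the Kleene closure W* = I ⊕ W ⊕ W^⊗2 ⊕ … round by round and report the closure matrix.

D(0):
  [0, 17, ∞]
  [1, 0, 13]
  [∞, 16, 0]
D(1):
  [0, 17, ∞]
  [1, 0, 13]
  [∞, 16, 0]
D(2):
  [0, 17, 30]
  [1, 0, 13]
  [17, 16, 0]
D(3):
  [0, 17, 30]
  [1, 0, 13]
  [17, 16, 0]
Answer: W* = [[0, 17, 30], [1, 0, 13], [17, 16, 0]]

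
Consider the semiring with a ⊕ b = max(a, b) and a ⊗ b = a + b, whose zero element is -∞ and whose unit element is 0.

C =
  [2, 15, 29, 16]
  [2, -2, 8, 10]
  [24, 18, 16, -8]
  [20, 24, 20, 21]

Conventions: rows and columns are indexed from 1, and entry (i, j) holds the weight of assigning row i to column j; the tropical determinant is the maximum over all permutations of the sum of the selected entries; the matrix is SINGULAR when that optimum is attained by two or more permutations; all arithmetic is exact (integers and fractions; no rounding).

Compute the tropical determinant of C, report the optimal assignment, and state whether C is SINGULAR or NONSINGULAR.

σ = (1, 2, 3, 4): 2 + (-2) + 16 + 21 = 37
σ = (1, 2, 4, 3): 2 + (-2) + (-8) + 20 = 12
σ = (1, 3, 2, 4): 2 + 8 + 18 + 21 = 49
σ = (1, 3, 4, 2): 2 + 8 + (-8) + 24 = 26
σ = (1, 4, 2, 3): 2 + 10 + 18 + 20 = 50
σ = (1, 4, 3, 2): 2 + 10 + 16 + 24 = 52
σ = (2, 1, 3, 4): 15 + 2 + 16 + 21 = 54
σ = (2, 1, 4, 3): 15 + 2 + (-8) + 20 = 29
σ = (2, 3, 1, 4): 15 + 8 + 24 + 21 = 68
σ = (2, 3, 4, 1): 15 + 8 + (-8) + 20 = 35
σ = (2, 4, 1, 3): 15 + 10 + 24 + 20 = 69
σ = (2, 4, 3, 1): 15 + 10 + 16 + 20 = 61
σ = (3, 1, 2, 4): 29 + 2 + 18 + 21 = 70
σ = (3, 1, 4, 2): 29 + 2 + (-8) + 24 = 47
σ = (3, 2, 1, 4): 29 + (-2) + 24 + 21 = 72
σ = (3, 2, 4, 1): 29 + (-2) + (-8) + 20 = 39
σ = (3, 4, 1, 2): 29 + 10 + 24 + 24 = 87
σ = (3, 4, 2, 1): 29 + 10 + 18 + 20 = 77
σ = (4, 1, 2, 3): 16 + 2 + 18 + 20 = 56
σ = (4, 1, 3, 2): 16 + 2 + 16 + 24 = 58
σ = (4, 2, 1, 3): 16 + (-2) + 24 + 20 = 58
σ = (4, 2, 3, 1): 16 + (-2) + 16 + 20 = 50
σ = (4, 3, 1, 2): 16 + 8 + 24 + 24 = 72
σ = (4, 3, 2, 1): 16 + 8 + 18 + 20 = 62
Optimal value attained by: σ = (3, 4, 1, 2).
Answer: det⊕(C) = 87; verdict: NONSINGULAR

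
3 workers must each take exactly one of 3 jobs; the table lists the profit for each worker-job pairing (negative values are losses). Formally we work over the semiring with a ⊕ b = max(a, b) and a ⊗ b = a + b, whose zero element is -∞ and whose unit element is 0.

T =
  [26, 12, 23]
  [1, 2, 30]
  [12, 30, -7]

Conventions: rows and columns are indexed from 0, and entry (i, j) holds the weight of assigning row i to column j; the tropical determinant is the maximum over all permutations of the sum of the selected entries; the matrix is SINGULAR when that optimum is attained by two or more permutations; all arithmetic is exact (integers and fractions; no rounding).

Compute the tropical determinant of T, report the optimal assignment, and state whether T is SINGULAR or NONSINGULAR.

σ = (0, 1, 2): 26 + 2 + (-7) = 21
σ = (0, 2, 1): 26 + 30 + 30 = 86
σ = (1, 0, 2): 12 + 1 + (-7) = 6
σ = (1, 2, 0): 12 + 30 + 12 = 54
σ = (2, 0, 1): 23 + 1 + 30 = 54
σ = (2, 1, 0): 23 + 2 + 12 = 37
Optimal value attained by: σ = (0, 2, 1).
Answer: det⊕(T) = 86; verdict: NONSINGULAR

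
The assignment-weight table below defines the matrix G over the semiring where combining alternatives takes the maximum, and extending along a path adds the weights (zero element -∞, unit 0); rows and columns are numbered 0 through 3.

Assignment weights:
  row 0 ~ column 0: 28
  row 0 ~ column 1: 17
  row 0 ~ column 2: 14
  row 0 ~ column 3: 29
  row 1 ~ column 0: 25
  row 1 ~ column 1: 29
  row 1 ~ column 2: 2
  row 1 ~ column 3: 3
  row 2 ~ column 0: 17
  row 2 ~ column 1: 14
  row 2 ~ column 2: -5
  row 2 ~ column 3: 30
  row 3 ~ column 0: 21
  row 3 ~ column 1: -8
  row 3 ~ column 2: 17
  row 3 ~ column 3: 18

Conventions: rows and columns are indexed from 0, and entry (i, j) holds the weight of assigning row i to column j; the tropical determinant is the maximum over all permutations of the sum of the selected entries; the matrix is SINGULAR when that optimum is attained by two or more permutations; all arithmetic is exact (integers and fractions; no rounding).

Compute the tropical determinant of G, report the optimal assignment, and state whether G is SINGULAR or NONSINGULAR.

σ = (0, 1, 2, 3): 28 + 29 + (-5) + 18 = 70
σ = (0, 1, 3, 2): 28 + 29 + 30 + 17 = 104
σ = (0, 2, 1, 3): 28 + 2 + 14 + 18 = 62
σ = (0, 2, 3, 1): 28 + 2 + 30 + (-8) = 52
σ = (0, 3, 1, 2): 28 + 3 + 14 + 17 = 62
σ = (0, 3, 2, 1): 28 + 3 + (-5) + (-8) = 18
σ = (1, 0, 2, 3): 17 + 25 + (-5) + 18 = 55
σ = (1, 0, 3, 2): 17 + 25 + 30 + 17 = 89
σ = (1, 2, 0, 3): 17 + 2 + 17 + 18 = 54
σ = (1, 2, 3, 0): 17 + 2 + 30 + 21 = 70
σ = (1, 3, 0, 2): 17 + 3 + 17 + 17 = 54
σ = (1, 3, 2, 0): 17 + 3 + (-5) + 21 = 36
σ = (2, 0, 1, 3): 14 + 25 + 14 + 18 = 71
σ = (2, 0, 3, 1): 14 + 25 + 30 + (-8) = 61
σ = (2, 1, 0, 3): 14 + 29 + 17 + 18 = 78
σ = (2, 1, 3, 0): 14 + 29 + 30 + 21 = 94
σ = (2, 3, 0, 1): 14 + 3 + 17 + (-8) = 26
σ = (2, 3, 1, 0): 14 + 3 + 14 + 21 = 52
σ = (3, 0, 1, 2): 29 + 25 + 14 + 17 = 85
σ = (3, 0, 2, 1): 29 + 25 + (-5) + (-8) = 41
σ = (3, 1, 0, 2): 29 + 29 + 17 + 17 = 92
σ = (3, 1, 2, 0): 29 + 29 + (-5) + 21 = 74
σ = (3, 2, 0, 1): 29 + 2 + 17 + (-8) = 40
σ = (3, 2, 1, 0): 29 + 2 + 14 + 21 = 66
Optimal value attained by: σ = (0, 1, 3, 2).
Answer: det⊕(G) = 104; verdict: NONSINGULAR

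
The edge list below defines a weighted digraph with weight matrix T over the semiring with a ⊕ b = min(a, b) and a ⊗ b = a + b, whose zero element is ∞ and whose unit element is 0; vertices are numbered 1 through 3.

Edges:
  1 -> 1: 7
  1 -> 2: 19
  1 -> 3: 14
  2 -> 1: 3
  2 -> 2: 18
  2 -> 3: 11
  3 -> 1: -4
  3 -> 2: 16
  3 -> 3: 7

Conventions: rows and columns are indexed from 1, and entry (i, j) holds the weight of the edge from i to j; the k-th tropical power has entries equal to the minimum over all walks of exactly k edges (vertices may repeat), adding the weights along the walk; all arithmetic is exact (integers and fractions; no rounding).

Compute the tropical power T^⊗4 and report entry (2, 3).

T^⊗2:
  [10, 26, 21]
  [7, 22, 17]
  [3, 15, 10]
T^⊗3:
  [17, 29, 24]
  [13, 26, 21]
  [6, 22, 17]
T^⊗4:
  [20, 36, 31]
  [17, 32, 27]
  [13, 25, 20]
Key observation: the optimum is the walk 2->1->3->1->3, with weight 3 + 14 + (-4) + 14 = 27.
Optimal value attained by: walk 2->1->3->1->3.
Answer: (T^⊗4)[2][3] = 27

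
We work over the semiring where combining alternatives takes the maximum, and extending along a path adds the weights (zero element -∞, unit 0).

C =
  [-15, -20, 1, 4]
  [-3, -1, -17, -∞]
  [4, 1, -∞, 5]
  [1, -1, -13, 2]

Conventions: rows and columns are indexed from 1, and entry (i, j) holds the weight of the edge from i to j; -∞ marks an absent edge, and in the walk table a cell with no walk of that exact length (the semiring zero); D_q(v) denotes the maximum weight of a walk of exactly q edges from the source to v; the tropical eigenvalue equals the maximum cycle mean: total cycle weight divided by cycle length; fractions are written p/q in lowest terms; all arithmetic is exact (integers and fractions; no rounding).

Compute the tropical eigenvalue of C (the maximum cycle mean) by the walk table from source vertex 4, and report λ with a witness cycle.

q=0: [-∞, -∞, -∞, 0]
q=1: [1, -1, -13, 2]
q=2: [3, 1, 2, 5]
q=3: [6, 4, 4, 7]
q=4: [8, 6, 7, 10]
Optimal cycle mean attained by: cycle 1->3->1, total 1 + 4, length 2.
Answer: λ = 5/2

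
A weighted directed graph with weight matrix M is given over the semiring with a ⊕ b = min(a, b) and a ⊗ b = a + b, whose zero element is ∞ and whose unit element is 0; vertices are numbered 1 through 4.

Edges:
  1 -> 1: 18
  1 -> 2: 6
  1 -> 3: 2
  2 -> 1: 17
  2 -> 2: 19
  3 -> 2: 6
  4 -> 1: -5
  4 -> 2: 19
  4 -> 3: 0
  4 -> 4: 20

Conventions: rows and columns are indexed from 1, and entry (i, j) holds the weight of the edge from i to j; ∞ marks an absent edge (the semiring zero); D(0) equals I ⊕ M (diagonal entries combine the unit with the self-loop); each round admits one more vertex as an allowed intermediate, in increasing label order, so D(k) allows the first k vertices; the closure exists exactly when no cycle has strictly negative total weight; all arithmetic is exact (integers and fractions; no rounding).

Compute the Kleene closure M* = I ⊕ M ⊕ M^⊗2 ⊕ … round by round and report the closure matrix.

D(0):
  [0, 6, 2, ∞]
  [17, 0, ∞, ∞]
  [∞, 6, 0, ∞]
  [-5, 19, 0, 0]
D(1):
  [0, 6, 2, ∞]
  [17, 0, 19, ∞]
  [∞, 6, 0, ∞]
  [-5, 1, -3, 0]
D(2):
  [0, 6, 2, ∞]
  [17, 0, 19, ∞]
  [23, 6, 0, ∞]
  [-5, 1, -3, 0]
D(3):
  [0, 6, 2, ∞]
  [17, 0, 19, ∞]
  [23, 6, 0, ∞]
  [-5, 1, -3, 0]
D(4):
  [0, 6, 2, ∞]
  [17, 0, 19, ∞]
  [23, 6, 0, ∞]
  [-5, 1, -3, 0]
Answer: M* = [[0, 6, 2, ∞], [17, 0, 19, ∞], [23, 6, 0, ∞], [-5, 1, -3, 0]]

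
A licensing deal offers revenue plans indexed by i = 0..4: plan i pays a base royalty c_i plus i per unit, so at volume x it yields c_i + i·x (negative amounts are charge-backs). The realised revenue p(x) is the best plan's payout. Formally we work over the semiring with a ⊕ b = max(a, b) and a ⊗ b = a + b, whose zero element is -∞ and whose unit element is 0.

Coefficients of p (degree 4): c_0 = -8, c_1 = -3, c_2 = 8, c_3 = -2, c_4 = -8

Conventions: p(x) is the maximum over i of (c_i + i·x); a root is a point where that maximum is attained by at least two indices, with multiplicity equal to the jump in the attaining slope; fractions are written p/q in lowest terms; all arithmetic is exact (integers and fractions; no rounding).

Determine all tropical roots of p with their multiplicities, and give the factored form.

hull edge (i=0, c=-8) to (i=2, c=8): slope 8, span 2
hull edge (i=2, c=8) to (i=4, c=-8): slope -8, span 2
Factored form: p(x) = -8 ⊗ (x ⊕ (-8)) ⊗ (x ⊕ (-8)) ⊗ (x ⊕ 8) ⊗ (x ⊕ 8)
Answer: roots = -8 (mult 2), 8 (mult 2)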